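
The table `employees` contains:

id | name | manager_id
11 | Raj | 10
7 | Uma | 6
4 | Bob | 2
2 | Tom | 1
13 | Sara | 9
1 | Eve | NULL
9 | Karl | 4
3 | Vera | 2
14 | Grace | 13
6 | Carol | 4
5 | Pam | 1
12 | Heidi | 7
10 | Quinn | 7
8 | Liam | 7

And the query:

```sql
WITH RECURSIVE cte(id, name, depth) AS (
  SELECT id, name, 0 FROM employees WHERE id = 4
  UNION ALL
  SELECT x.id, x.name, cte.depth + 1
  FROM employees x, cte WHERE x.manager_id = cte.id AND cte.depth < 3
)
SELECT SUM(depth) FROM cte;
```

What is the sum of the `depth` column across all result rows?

Base: id=4 (Bob) at depth 0.
Iteration 1: rows with manager_id in {4} -> Carol (id 6, depth 1), Karl (id 9, depth 1).
Iteration 2: rows with manager_id in {6,9} -> Uma (id 7, depth 2), Sara (id 13, depth 2).
Iteration 3: rows with manager_id in {7,13} -> Liam (id 8, depth 3), Quinn (id 10, depth 3), Heidi (id 12, depth 3), Grace (id 14, depth 3).
Iteration 4: depth < 3 fails for all current rows; recursion stops.
SUM(depth) = 0 + 1 + 1 + 2 + 2 + 3 + 3 + 3 + 3 = 18.

18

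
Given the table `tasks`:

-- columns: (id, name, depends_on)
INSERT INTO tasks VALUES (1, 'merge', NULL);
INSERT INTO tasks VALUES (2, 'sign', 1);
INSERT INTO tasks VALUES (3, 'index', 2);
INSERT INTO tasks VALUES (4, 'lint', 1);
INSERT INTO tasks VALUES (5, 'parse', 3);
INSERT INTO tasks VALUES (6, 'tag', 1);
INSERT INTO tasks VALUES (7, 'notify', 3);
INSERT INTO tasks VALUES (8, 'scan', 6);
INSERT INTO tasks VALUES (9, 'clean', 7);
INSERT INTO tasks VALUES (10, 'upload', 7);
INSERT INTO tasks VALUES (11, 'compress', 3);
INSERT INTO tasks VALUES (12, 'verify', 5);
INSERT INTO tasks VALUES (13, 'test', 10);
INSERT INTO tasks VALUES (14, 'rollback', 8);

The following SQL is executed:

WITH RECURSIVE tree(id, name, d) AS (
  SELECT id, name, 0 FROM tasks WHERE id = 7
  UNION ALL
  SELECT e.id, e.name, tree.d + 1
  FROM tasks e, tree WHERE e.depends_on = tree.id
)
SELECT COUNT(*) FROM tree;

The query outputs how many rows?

4

Base: id=7 (notify) at d 0.
Iteration 1: rows with depends_on in {7} -> clean (id 9, d 1), upload (id 10, d 1).
Iteration 2: rows with depends_on in {9,10} -> test (id 13, d 2).
Iteration 3: no rows with depends_on in {13}; recursion stops.
Total rows emitted: 4.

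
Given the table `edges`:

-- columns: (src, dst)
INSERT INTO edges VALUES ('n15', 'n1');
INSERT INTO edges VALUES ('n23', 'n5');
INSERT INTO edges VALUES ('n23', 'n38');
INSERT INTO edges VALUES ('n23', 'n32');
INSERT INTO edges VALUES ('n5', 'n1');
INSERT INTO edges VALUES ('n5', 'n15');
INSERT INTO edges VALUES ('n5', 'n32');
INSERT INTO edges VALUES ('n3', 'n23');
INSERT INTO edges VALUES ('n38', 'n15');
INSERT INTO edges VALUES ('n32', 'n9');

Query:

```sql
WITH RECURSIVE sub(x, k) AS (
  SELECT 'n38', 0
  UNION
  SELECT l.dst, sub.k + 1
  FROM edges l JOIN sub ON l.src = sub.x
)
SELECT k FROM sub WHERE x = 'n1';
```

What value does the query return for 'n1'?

Base: (n38, k=0).
Iteration 1: edges from {n38} -> (n15, k=1).
Iteration 2: edges from {n15} -> (n1, k=2).
Iteration 3: no outgoing edges from {n1}; recursion stops.

2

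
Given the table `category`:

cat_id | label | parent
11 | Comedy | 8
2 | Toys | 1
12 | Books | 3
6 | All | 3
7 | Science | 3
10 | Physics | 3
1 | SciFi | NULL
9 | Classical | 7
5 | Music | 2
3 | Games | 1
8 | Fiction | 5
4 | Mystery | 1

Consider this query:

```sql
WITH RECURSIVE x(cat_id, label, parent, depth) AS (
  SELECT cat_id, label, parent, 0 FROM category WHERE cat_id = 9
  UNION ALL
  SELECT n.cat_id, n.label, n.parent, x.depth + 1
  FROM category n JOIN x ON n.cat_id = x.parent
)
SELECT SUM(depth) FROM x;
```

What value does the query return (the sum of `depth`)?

Base: cat_id=9 (Classical), parent=7, depth 0.
Iteration 1: join on cat_id=7 -> Science (id 7, parent=3, depth 1).
Iteration 2: join on cat_id=3 -> Games (id 3, parent=1, depth 2).
Iteration 3: join on cat_id=1 -> SciFi (id 1, parent=NULL, depth 3).
Iteration 4: parent is NULL; no match; recursion stops.
SUM(depth) = 0 + 1 + 2 + 3 = 6.

6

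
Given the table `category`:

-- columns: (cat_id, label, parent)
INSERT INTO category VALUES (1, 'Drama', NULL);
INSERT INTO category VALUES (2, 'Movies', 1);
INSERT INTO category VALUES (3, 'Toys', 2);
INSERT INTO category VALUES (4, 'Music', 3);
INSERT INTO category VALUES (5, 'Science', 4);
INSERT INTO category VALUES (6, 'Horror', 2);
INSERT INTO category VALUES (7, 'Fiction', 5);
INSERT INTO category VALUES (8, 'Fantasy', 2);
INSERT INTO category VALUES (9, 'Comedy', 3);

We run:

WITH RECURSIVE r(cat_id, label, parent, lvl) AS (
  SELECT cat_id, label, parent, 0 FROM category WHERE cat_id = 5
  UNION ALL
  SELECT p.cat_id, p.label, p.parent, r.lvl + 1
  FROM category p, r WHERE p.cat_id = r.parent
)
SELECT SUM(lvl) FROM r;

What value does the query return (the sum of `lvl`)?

Base: cat_id=5 (Science), parent=4, lvl 0.
Iteration 1: join on cat_id=4 -> Music (id 4, parent=3, lvl 1).
Iteration 2: join on cat_id=3 -> Toys (id 3, parent=2, lvl 2).
Iteration 3: join on cat_id=2 -> Movies (id 2, parent=1, lvl 3).
Iteration 4: join on cat_id=1 -> Drama (id 1, parent=NULL, lvl 4).
Iteration 5: parent is NULL; no match; recursion stops.
SUM(lvl) = 0 + 1 + 2 + 3 + 4 = 10.

10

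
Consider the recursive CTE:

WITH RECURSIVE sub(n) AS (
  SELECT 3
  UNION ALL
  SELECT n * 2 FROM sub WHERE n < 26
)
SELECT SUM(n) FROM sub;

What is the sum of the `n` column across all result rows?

93

Base: n=3.
Iteration 1: 3 < 26 holds -> n = 3 * 2 = 6.
Iteration 2: 6 < 26 holds -> n = 6 * 2 = 12.
Iteration 3: 12 < 26 holds -> n = 12 * 2 = 24.
Iteration 4: 24 < 26 holds -> n = 24 * 2 = 48.
Iteration 5: 48 < 26 fails; recursion stops.
SUM(n) = 3 + 6 + 12 + 24 + 48 = 93.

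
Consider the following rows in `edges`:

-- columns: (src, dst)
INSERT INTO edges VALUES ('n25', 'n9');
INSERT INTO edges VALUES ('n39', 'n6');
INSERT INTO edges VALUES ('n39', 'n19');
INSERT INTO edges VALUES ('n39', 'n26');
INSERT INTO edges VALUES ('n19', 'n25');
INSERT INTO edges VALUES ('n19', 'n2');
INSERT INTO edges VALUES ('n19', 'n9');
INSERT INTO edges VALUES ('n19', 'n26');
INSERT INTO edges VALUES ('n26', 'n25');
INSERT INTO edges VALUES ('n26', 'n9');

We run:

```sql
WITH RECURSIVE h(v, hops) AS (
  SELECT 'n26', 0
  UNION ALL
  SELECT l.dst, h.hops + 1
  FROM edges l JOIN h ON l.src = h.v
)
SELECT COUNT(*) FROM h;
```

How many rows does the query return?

Base: (n26, hops=0).
Iteration 1: edges from {n26} -> (n25, hops=1), (n9, hops=1).
Iteration 2: edges from {n25,n9} -> (n9, hops=2).
Iteration 3: no outgoing edges from {n9}; recursion stops.
Total rows emitted: 4.

4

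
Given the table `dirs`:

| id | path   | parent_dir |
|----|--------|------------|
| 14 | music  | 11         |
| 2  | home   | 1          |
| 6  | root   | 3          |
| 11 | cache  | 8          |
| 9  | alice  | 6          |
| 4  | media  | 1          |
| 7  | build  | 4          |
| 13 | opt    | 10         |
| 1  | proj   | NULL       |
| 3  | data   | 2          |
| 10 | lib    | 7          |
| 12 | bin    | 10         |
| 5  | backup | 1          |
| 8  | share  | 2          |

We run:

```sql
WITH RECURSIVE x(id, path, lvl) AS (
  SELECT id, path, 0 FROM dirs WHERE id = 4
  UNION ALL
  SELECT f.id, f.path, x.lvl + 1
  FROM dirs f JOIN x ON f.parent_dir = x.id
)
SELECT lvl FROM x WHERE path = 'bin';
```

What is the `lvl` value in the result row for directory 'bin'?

Base: id=4 (media) at lvl 0.
Iteration 1: rows with parent_dir in {4} -> build (id 7, lvl 1).
Iteration 2: rows with parent_dir in {7} -> lib (id 10, lvl 2).
Iteration 3: rows with parent_dir in {10} -> bin (id 12, lvl 3), opt (id 13, lvl 3).
Iteration 4: no rows with parent_dir in {12,13}; recursion stops.

3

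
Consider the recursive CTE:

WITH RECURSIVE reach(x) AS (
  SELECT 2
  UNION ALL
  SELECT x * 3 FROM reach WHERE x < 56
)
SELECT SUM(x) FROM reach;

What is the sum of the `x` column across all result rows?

242

Base: x=2.
Iteration 1: 2 < 56 holds -> x = 2 * 3 = 6.
Iteration 2: 6 < 56 holds -> x = 6 * 3 = 18.
Iteration 3: 18 < 56 holds -> x = 18 * 3 = 54.
Iteration 4: 54 < 56 holds -> x = 54 * 3 = 162.
Iteration 5: 162 < 56 fails; recursion stops.
SUM(x) = 2 + 6 + 18 + 54 + 162 = 242.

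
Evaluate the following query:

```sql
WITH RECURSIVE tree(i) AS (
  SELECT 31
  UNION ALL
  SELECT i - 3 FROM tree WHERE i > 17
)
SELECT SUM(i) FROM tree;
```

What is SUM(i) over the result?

141

Base: i=31.
Iteration 1: 31 > 17 holds -> i = 31 - 3 = 28.
Iteration 2: 28 > 17 holds -> i = 28 - 3 = 25.
Iteration 3: 25 > 17 holds -> i = 25 - 3 = 22.
Iteration 4: 22 > 17 holds -> i = 22 - 3 = 19.
Iteration 5: 19 > 17 holds -> i = 19 - 3 = 16.
Iteration 6: 16 > 17 fails; recursion stops.
SUM(i) = 31 + 28 + 25 + 22 + 19 + 16 = 141.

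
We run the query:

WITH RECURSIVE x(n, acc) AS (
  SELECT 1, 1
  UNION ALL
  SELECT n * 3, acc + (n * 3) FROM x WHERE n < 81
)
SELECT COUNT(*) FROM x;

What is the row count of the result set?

Base: n=1, acc=1.
Iteration 1: 1 < 81 holds -> n = 1 * 3 = 3, acc = 1 + 3 = 4.
Iteration 2: 3 < 81 holds -> n = 3 * 3 = 9, acc = 4 + 9 = 13.
Iteration 3: 9 < 81 holds -> n = 9 * 3 = 27, acc = 13 + 27 = 40.
Iteration 4: 27 < 81 holds -> n = 27 * 3 = 81, acc = 40 + 81 = 121.
Iteration 5: 81 < 81 fails; recursion stops.
Total rows emitted: 5.

5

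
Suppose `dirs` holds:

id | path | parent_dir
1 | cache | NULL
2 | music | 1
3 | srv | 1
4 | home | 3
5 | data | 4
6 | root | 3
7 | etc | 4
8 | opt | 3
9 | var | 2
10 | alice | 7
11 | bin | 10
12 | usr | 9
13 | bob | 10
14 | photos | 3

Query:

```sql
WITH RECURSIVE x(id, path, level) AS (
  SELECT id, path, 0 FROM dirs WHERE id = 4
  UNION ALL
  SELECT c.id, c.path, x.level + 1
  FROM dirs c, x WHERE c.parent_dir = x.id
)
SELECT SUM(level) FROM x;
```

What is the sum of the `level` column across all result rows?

Base: id=4 (home) at level 0.
Iteration 1: rows with parent_dir in {4} -> data (id 5, level 1), etc (id 7, level 1).
Iteration 2: rows with parent_dir in {5,7} -> alice (id 10, level 2).
Iteration 3: rows with parent_dir in {10} -> bin (id 11, level 3), bob (id 13, level 3).
Iteration 4: no rows with parent_dir in {11,13}; recursion stops.
SUM(level) = 0 + 1 + 1 + 2 + 3 + 3 = 10.

10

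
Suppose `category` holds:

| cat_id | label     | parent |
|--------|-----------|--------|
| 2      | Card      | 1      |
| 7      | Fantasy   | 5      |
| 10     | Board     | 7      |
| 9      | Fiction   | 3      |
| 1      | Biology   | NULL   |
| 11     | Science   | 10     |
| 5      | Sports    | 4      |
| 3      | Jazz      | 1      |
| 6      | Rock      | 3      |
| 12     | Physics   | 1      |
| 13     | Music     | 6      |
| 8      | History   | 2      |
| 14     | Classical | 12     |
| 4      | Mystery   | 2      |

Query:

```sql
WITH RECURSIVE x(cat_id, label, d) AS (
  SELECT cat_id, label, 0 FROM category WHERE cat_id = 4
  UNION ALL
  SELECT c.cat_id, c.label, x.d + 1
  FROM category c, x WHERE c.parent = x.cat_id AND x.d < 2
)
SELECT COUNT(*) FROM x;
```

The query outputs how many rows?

3

Base: cat_id=4 (Mystery) at d 0.
Iteration 1: rows with parent in {4} -> Sports (id 5, d 1).
Iteration 2: rows with parent in {5} -> Fantasy (id 7, d 2).
Iteration 3: d < 2 fails for all current rows; recursion stops.
Total rows emitted: 3.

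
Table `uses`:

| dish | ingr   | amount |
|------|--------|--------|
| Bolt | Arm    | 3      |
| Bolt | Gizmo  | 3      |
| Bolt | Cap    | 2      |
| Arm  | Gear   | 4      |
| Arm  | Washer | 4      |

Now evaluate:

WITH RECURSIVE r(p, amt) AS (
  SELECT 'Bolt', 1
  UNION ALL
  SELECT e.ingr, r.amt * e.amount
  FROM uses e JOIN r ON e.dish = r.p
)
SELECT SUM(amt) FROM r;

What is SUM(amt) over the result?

Base: (Bolt, amt=1).
Iteration 1: components of {Bolt} -> Arm = 1*3 = 3, Cap = 1*2 = 2, Gizmo = 1*3 = 3.
Iteration 2: components of {Arm,Cap,Gizmo} -> Gear = 3*4 = 12, Washer = 3*4 = 12.
Iteration 3: no further components; recursion stops.
SUM(amt) = 1 + 3 + 3 + 2 + 12 + 12 = 33.

33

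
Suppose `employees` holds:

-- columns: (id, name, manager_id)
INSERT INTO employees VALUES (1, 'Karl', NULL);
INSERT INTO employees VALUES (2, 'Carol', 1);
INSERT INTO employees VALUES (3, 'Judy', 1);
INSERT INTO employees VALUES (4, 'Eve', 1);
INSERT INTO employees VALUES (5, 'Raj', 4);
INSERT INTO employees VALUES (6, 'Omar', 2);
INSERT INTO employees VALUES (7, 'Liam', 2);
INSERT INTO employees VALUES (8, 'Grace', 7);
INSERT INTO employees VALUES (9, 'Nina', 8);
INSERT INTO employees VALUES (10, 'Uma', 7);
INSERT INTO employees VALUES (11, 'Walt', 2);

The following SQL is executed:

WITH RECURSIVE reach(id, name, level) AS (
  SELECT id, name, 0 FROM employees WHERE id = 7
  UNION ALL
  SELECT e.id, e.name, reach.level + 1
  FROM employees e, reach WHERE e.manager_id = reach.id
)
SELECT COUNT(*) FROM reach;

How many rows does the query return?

4

Base: id=7 (Liam) at level 0.
Iteration 1: rows with manager_id in {7} -> Grace (id 8, level 1), Uma (id 10, level 1).
Iteration 2: rows with manager_id in {8,10} -> Nina (id 9, level 2).
Iteration 3: no rows with manager_id in {9}; recursion stops.
Total rows emitted: 4.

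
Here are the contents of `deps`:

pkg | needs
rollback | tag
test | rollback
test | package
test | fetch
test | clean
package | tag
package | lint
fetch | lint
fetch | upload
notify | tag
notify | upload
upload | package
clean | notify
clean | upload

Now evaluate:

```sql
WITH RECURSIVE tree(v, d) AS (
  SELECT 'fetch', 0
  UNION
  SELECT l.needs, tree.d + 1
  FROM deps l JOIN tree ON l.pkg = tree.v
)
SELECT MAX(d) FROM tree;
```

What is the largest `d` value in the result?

Base: (fetch, d=0).
Iteration 1: edges from {fetch} -> (lint, d=1), (upload, d=1).
Iteration 2: edges from {lint,upload} -> (package, d=2).
Iteration 3: edges from {package} -> (lint, d=3), (tag, d=3).
Iteration 4: no outgoing edges from {lint,tag}; recursion stops.
d values: 0, 1, 1, 2, 3, 3; the maximum is 3.

3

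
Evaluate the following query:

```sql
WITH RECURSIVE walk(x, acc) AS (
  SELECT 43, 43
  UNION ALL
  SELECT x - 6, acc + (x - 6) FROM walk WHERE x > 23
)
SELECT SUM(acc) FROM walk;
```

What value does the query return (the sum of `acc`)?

Base: x=43, acc=43.
Iteration 1: 43 > 23 holds -> x = 43 - 6 = 37, acc = 43 + 37 = 80.
Iteration 2: 37 > 23 holds -> x = 37 - 6 = 31, acc = 80 + 31 = 111.
Iteration 3: 31 > 23 holds -> x = 31 - 6 = 25, acc = 111 + 25 = 136.
Iteration 4: 25 > 23 holds -> x = 25 - 6 = 19, acc = 136 + 19 = 155.
Iteration 5: 19 > 23 fails; recursion stops.
SUM(acc) = 43 + 80 + 111 + 136 + 155 = 525.

525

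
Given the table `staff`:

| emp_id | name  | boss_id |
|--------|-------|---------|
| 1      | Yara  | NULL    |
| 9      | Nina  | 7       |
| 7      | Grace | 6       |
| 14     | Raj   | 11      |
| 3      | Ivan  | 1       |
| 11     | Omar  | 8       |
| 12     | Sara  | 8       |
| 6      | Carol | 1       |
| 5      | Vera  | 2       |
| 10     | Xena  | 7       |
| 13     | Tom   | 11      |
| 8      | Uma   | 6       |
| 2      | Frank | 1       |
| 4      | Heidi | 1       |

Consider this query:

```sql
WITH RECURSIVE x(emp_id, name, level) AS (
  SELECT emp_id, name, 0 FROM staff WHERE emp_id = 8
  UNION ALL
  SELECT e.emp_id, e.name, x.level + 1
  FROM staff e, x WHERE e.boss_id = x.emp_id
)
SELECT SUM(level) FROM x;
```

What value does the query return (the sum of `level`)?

6

Base: emp_id=8 (Uma) at level 0.
Iteration 1: rows with boss_id in {8} -> Omar (id 11, level 1), Sara (id 12, level 1).
Iteration 2: rows with boss_id in {11,12} -> Tom (id 13, level 2), Raj (id 14, level 2).
Iteration 3: no rows with boss_id in {13,14}; recursion stops.
SUM(level) = 0 + 1 + 1 + 2 + 2 = 6.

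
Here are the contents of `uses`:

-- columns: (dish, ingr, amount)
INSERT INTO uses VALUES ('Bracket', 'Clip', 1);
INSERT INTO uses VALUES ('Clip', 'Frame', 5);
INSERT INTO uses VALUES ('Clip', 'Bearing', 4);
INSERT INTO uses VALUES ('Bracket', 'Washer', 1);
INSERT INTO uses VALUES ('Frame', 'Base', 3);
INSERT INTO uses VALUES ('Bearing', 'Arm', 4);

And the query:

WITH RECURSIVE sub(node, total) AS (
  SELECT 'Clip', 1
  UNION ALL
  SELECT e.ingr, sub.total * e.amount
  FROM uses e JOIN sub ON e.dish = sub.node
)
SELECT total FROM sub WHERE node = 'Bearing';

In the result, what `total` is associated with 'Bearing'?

4

Base: (Clip, total=1).
Iteration 1: components of {Clip} -> Bearing = 1*4 = 4, Frame = 1*5 = 5.
Iteration 2: components of {Bearing,Frame} -> Arm = 4*4 = 16, Base = 5*3 = 15.
Iteration 3: no further components; recursion stops.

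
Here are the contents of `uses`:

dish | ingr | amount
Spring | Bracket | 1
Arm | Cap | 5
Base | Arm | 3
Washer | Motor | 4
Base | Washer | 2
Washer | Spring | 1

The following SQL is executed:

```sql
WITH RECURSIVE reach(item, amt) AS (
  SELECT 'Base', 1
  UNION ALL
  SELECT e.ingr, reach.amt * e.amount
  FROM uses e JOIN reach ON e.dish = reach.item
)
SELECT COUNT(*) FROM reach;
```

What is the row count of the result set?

7

Base: (Base, amt=1).
Iteration 1: components of {Base} -> Arm = 1*3 = 3, Washer = 1*2 = 2.
Iteration 2: components of {Arm,Washer} -> Cap = 3*5 = 15, Motor = 2*4 = 8, Spring = 2*1 = 2.
Iteration 3: components of {Cap,Motor,Spring} -> Bracket = 2*1 = 2.
Iteration 4: no further components; recursion stops.
Total rows emitted: 7.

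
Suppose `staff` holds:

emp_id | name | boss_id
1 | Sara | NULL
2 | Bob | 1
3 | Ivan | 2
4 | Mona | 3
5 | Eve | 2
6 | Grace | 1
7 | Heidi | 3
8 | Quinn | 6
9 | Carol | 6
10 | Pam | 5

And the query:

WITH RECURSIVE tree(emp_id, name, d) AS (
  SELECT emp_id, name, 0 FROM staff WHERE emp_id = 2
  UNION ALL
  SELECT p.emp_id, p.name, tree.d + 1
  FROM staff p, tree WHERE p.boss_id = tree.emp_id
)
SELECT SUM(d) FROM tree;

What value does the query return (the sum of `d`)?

8

Base: emp_id=2 (Bob) at d 0.
Iteration 1: rows with boss_id in {2} -> Ivan (id 3, d 1), Eve (id 5, d 1).
Iteration 2: rows with boss_id in {3,5} -> Mona (id 4, d 2), Heidi (id 7, d 2), Pam (id 10, d 2).
Iteration 3: no rows with boss_id in {4,7,10}; recursion stops.
SUM(d) = 0 + 1 + 1 + 2 + 2 + 2 = 8.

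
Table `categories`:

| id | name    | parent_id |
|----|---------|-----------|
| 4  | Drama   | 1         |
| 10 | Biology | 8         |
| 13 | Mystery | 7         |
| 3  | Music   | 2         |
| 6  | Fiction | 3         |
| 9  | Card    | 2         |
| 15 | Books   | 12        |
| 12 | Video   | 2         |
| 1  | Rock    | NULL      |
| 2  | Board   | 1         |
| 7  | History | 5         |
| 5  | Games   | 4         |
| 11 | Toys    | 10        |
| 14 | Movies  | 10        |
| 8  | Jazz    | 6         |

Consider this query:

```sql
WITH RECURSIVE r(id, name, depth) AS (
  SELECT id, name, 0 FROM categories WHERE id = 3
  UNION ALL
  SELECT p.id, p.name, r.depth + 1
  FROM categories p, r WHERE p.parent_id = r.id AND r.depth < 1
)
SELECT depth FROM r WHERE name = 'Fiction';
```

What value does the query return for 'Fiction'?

1

Base: id=3 (Music) at depth 0.
Iteration 1: rows with parent_id in {3} -> Fiction (id 6, depth 1).
Iteration 2: depth < 1 fails for all current rows; recursion stops.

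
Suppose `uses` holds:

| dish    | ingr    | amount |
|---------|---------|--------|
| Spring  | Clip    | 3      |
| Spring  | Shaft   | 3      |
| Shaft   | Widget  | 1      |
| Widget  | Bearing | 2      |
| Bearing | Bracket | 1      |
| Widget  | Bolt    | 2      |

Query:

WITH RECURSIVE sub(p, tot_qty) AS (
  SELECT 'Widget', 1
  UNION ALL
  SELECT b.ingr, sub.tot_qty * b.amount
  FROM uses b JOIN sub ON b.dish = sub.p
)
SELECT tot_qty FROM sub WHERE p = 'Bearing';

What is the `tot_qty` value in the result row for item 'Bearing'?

2

Base: (Widget, tot_qty=1).
Iteration 1: components of {Widget} -> Bearing = 1*2 = 2, Bolt = 1*2 = 2.
Iteration 2: components of {Bearing,Bolt} -> Bracket = 2*1 = 2.
Iteration 3: no further components; recursion stops.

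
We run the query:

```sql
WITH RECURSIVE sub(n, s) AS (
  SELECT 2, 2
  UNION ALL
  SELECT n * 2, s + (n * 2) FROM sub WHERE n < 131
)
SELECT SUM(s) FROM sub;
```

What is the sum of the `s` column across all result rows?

1004

Base: n=2, s=2.
Iteration 1: 2 < 131 holds -> n = 2 * 2 = 4, s = 2 + 4 = 6.
Iteration 2: 4 < 131 holds -> n = 4 * 2 = 8, s = 6 + 8 = 14.
Iteration 3: 8 < 131 holds -> n = 8 * 2 = 16, s = 14 + 16 = 30.
Iteration 4: 16 < 131 holds -> n = 16 * 2 = 32, s = 30 + 32 = 62.
Iteration 5: 32 < 131 holds -> n = 32 * 2 = 64, s = 62 + 64 = 126.
Iteration 6: 64 < 131 holds -> n = 64 * 2 = 128, s = 126 + 128 = 254.
Iteration 7: 128 < 131 holds -> n = 128 * 2 = 256, s = 254 + 256 = 510.
Iteration 8: 256 < 131 fails; recursion stops.
SUM(s) = 2 + 6 + 14 + 30 + 62 + 126 + 254 + 510 = 1004.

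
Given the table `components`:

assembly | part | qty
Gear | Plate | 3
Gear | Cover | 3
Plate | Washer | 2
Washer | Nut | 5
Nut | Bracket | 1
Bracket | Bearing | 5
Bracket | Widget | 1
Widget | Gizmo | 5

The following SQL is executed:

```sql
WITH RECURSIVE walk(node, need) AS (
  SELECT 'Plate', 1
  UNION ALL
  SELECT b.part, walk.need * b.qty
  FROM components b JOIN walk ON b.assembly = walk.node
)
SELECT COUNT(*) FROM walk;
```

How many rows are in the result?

7

Base: (Plate, need=1).
Iteration 1: components of {Plate} -> Washer = 1*2 = 2.
Iteration 2: components of {Washer} -> Nut = 2*5 = 10.
Iteration 3: components of {Nut} -> Bracket = 10*1 = 10.
Iteration 4: components of {Bracket} -> Bearing = 10*5 = 50, Widget = 10*1 = 10.
Iteration 5: components of {Bearing,Widget} -> Gizmo = 10*5 = 50.
Iteration 6: no further components; recursion stops.
Total rows emitted: 7.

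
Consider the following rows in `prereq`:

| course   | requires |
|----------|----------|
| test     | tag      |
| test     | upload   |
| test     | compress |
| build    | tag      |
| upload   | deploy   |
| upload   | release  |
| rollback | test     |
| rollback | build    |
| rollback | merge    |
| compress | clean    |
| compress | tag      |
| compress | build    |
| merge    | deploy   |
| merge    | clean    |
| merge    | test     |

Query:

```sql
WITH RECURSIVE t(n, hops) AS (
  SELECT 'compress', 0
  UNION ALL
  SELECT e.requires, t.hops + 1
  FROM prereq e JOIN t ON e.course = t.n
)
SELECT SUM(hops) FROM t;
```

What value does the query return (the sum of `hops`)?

Base: (compress, hops=0).
Iteration 1: edges from {compress} -> (build, hops=1), (clean, hops=1), (tag, hops=1).
Iteration 2: edges from {build,clean,tag} -> (tag, hops=2).
Iteration 3: no outgoing edges from {tag}; recursion stops.
SUM(hops) = 0 + 1 + 1 + 1 + 2 = 5.

5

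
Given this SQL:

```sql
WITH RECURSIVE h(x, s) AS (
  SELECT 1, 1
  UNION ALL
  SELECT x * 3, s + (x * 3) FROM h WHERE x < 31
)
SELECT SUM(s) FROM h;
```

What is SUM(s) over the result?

Base: x=1, s=1.
Iteration 1: 1 < 31 holds -> x = 1 * 3 = 3, s = 1 + 3 = 4.
Iteration 2: 3 < 31 holds -> x = 3 * 3 = 9, s = 4 + 9 = 13.
Iteration 3: 9 < 31 holds -> x = 9 * 3 = 27, s = 13 + 27 = 40.
Iteration 4: 27 < 31 holds -> x = 27 * 3 = 81, s = 40 + 81 = 121.
Iteration 5: 81 < 31 fails; recursion stops.
SUM(s) = 1 + 4 + 13 + 40 + 121 = 179.

179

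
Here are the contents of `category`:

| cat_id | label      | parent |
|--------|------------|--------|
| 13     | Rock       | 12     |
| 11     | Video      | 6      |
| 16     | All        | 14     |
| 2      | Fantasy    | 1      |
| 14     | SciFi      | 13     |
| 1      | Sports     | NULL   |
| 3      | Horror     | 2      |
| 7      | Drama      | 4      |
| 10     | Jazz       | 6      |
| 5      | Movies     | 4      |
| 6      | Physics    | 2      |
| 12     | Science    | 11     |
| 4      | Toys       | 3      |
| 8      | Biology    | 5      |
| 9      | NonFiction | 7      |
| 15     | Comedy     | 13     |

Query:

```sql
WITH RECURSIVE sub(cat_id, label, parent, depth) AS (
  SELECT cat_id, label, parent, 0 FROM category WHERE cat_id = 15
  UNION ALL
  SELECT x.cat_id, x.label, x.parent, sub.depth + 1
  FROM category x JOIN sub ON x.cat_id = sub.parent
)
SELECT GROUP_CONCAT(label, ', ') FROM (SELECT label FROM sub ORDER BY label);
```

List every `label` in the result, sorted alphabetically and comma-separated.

Comedy, Fantasy, Physics, Rock, Science, Sports, Video

Base: cat_id=15 (Comedy), parent=13, depth 0.
Iteration 1: join on cat_id=13 -> Rock (id 13, parent=12, depth 1).
Iteration 2: join on cat_id=12 -> Science (id 12, parent=11, depth 2).
Iteration 3: join on cat_id=11 -> Video (id 11, parent=6, depth 3).
Iteration 4: join on cat_id=6 -> Physics (id 6, parent=2, depth 4).
Iteration 5: join on cat_id=2 -> Fantasy (id 2, parent=1, depth 5).
Iteration 6: join on cat_id=1 -> Sports (id 1, parent=NULL, depth 6).
Iteration 7: parent is NULL; no match; recursion stops.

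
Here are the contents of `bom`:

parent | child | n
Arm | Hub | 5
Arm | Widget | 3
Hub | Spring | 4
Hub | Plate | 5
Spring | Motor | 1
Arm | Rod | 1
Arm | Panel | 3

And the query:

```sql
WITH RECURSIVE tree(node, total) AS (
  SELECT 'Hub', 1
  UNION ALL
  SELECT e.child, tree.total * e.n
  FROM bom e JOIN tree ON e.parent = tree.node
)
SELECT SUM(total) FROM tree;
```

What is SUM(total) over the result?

14

Base: (Hub, total=1).
Iteration 1: components of {Hub} -> Plate = 1*5 = 5, Spring = 1*4 = 4.
Iteration 2: components of {Plate,Spring} -> Motor = 4*1 = 4.
Iteration 3: no further components; recursion stops.
SUM(total) = 1 + 4 + 5 + 4 = 14.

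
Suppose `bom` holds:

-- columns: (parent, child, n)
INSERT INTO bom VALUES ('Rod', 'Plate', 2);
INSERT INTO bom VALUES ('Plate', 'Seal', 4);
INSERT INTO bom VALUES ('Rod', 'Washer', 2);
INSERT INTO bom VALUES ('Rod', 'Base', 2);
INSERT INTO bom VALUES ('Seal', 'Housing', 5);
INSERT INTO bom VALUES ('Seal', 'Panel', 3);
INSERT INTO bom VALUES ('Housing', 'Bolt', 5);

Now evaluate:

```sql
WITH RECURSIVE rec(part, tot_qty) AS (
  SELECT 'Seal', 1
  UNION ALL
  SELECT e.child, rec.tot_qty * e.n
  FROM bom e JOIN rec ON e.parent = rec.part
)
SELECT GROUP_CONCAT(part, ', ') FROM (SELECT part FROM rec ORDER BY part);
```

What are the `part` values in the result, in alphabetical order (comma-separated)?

Bolt, Housing, Panel, Seal

Base: (Seal, tot_qty=1).
Iteration 1: components of {Seal} -> Housing = 1*5 = 5, Panel = 1*3 = 3.
Iteration 2: components of {Housing,Panel} -> Bolt = 5*5 = 25.
Iteration 3: no further components; recursion stops.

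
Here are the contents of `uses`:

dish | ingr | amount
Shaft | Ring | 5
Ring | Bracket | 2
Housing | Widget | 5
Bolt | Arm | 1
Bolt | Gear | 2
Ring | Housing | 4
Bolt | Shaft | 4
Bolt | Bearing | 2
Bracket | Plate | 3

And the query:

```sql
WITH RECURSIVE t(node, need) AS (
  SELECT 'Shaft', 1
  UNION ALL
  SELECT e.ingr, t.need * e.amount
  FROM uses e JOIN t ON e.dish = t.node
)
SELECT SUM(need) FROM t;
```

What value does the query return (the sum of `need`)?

166

Base: (Shaft, need=1).
Iteration 1: components of {Shaft} -> Ring = 1*5 = 5.
Iteration 2: components of {Ring} -> Bracket = 5*2 = 10, Housing = 5*4 = 20.
Iteration 3: components of {Bracket,Housing} -> Plate = 10*3 = 30, Widget = 20*5 = 100.
Iteration 4: no further components; recursion stops.
SUM(need) = 1 + 5 + 20 + 10 + 100 + 30 = 166.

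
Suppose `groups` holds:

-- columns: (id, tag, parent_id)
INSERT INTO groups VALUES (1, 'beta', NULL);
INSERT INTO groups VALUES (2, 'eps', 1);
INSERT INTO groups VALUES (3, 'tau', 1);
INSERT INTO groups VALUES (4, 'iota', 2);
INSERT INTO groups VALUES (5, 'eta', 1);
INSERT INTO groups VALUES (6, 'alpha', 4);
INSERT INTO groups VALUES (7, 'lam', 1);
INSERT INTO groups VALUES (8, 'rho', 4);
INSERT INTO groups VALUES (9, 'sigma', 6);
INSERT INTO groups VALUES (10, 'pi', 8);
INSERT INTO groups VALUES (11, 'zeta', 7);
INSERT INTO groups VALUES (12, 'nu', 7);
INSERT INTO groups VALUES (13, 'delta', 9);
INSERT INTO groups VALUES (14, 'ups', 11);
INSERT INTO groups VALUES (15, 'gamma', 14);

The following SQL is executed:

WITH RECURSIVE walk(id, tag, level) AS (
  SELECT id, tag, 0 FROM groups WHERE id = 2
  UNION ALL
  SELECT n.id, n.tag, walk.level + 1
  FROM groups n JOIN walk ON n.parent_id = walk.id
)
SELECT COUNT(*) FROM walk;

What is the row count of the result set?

7

Base: id=2 (eps) at level 0.
Iteration 1: rows with parent_id in {2} -> iota (id 4, level 1).
Iteration 2: rows with parent_id in {4} -> alpha (id 6, level 2), rho (id 8, level 2).
Iteration 3: rows with parent_id in {6,8} -> sigma (id 9, level 3), pi (id 10, level 3).
Iteration 4: rows with parent_id in {9,10} -> delta (id 13, level 4).
Iteration 5: no rows with parent_id in {13}; recursion stops.
Total rows emitted: 7.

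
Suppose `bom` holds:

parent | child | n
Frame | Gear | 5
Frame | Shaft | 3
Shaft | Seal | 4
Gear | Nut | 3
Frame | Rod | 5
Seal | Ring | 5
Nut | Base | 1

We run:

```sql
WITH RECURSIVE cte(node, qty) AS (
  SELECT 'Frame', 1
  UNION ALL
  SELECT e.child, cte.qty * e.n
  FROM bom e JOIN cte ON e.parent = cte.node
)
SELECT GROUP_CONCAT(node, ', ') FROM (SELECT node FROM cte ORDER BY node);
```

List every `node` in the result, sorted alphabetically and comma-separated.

Base, Frame, Gear, Nut, Ring, Rod, Seal, Shaft

Base: (Frame, qty=1).
Iteration 1: components of {Frame} -> Gear = 1*5 = 5, Rod = 1*5 = 5, Shaft = 1*3 = 3.
Iteration 2: components of {Gear,Rod,Shaft} -> Nut = 5*3 = 15, Seal = 3*4 = 12.
Iteration 3: components of {Nut,Seal} -> Base = 15*1 = 15, Ring = 12*5 = 60.
Iteration 4: no further components; recursion stops.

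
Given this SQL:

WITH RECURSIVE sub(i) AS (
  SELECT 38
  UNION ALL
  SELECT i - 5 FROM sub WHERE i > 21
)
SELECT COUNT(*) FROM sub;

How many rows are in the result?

5

Base: i=38.
Iteration 1: 38 > 21 holds -> i = 38 - 5 = 33.
Iteration 2: 33 > 21 holds -> i = 33 - 5 = 28.
Iteration 3: 28 > 21 holds -> i = 28 - 5 = 23.
Iteration 4: 23 > 21 holds -> i = 23 - 5 = 18.
Iteration 5: 18 > 21 fails; recursion stops.
Total rows emitted: 5.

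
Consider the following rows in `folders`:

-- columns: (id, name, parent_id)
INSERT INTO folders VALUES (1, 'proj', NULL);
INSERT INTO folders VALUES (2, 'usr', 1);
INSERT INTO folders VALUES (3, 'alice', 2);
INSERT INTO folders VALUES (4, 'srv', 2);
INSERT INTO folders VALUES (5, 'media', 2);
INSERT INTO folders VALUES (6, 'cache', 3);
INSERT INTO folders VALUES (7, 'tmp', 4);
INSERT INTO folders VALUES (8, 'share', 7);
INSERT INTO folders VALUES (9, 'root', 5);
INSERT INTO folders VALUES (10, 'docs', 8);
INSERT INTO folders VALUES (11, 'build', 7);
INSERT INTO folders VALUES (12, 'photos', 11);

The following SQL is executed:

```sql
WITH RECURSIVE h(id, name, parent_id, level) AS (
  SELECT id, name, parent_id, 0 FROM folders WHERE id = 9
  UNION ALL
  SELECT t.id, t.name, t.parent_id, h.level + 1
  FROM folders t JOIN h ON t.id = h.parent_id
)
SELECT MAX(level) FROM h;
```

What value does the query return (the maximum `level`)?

3

Base: id=9 (root), parent_id=5, level 0.
Iteration 1: join on id=5 -> media (id 5, parent_id=2, level 1).
Iteration 2: join on id=2 -> usr (id 2, parent_id=1, level 2).
Iteration 3: join on id=1 -> proj (id 1, parent_id=NULL, level 3).
Iteration 4: parent_id is NULL; no match; recursion stops.
level values: 0, 1, 2, 3; the maximum is 3.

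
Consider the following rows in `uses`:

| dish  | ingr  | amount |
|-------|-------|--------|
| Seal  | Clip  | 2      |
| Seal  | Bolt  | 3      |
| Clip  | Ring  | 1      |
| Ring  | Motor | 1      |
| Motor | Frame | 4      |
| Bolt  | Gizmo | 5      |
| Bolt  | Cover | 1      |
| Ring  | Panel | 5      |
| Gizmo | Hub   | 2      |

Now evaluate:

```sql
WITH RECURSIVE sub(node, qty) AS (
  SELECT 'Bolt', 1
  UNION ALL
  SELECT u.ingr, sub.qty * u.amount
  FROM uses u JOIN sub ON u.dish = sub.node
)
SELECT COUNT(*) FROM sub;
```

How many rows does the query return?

Base: (Bolt, qty=1).
Iteration 1: components of {Bolt} -> Cover = 1*1 = 1, Gizmo = 1*5 = 5.
Iteration 2: components of {Cover,Gizmo} -> Hub = 5*2 = 10.
Iteration 3: no further components; recursion stops.
Total rows emitted: 4.

4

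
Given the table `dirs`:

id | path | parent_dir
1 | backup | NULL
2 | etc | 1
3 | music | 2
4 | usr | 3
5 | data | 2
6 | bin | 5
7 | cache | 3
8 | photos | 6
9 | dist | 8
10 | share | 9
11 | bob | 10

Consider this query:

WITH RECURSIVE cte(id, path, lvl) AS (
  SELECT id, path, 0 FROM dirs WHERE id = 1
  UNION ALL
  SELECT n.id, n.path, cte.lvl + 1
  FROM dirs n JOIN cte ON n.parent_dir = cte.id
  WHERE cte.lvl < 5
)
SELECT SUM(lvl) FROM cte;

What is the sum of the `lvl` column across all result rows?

23

Base: id=1 (backup) at lvl 0.
Iteration 1: rows with parent_dir in {1} -> etc (id 2, lvl 1).
Iteration 2: rows with parent_dir in {2} -> music (id 3, lvl 2), data (id 5, lvl 2).
Iteration 3: rows with parent_dir in {3,5} -> usr (id 4, lvl 3), bin (id 6, lvl 3), cache (id 7, lvl 3).
Iteration 4: rows with parent_dir in {4,6,7} -> photos (id 8, lvl 4).
Iteration 5: rows with parent_dir in {8} -> dist (id 9, lvl 5).
Iteration 6: lvl < 5 fails for all current rows; recursion stops.
SUM(lvl) = 0 + 1 + 2 + 2 + 3 + 3 + 3 + 4 + 5 = 23.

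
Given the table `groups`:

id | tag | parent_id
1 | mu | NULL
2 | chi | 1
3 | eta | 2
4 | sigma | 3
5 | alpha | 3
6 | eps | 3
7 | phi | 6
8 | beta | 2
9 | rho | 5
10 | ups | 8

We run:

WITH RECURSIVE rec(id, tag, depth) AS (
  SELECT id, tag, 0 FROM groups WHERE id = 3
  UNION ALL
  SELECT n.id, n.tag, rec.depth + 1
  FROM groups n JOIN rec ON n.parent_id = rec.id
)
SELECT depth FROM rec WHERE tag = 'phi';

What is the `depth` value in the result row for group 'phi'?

Base: id=3 (eta) at depth 0.
Iteration 1: rows with parent_id in {3} -> sigma (id 4, depth 1), alpha (id 5, depth 1), eps (id 6, depth 1).
Iteration 2: rows with parent_id in {4,5,6} -> phi (id 7, depth 2), rho (id 9, depth 2).
Iteration 3: no rows with parent_id in {7,9}; recursion stops.

2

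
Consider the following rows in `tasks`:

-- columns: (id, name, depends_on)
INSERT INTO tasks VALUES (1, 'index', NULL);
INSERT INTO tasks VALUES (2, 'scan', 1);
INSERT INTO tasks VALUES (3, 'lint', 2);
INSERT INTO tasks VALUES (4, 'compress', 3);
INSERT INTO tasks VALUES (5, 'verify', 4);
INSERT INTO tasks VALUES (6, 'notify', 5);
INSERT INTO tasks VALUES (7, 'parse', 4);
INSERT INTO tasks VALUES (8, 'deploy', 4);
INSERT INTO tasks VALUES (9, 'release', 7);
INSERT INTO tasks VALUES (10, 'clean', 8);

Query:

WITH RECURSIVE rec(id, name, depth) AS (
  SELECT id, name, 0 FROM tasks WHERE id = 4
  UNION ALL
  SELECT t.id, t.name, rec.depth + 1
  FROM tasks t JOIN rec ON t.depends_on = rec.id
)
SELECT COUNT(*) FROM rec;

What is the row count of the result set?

7

Base: id=4 (compress) at depth 0.
Iteration 1: rows with depends_on in {4} -> verify (id 5, depth 1), parse (id 7, depth 1), deploy (id 8, depth 1).
Iteration 2: rows with depends_on in {5,7,8} -> notify (id 6, depth 2), release (id 9, depth 2), clean (id 10, depth 2).
Iteration 3: no rows with depends_on in {6,9,10}; recursion stops.
Total rows emitted: 7.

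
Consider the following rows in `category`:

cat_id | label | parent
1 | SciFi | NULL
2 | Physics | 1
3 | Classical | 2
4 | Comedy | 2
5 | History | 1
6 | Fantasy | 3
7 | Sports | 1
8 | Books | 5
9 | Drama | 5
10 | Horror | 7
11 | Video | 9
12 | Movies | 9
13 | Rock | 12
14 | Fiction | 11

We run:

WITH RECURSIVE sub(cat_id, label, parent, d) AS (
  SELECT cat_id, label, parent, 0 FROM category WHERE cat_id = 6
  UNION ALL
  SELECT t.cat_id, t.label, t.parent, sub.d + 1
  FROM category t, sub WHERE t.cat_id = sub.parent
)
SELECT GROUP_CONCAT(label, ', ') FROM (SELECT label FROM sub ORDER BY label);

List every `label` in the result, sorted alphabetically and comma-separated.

Base: cat_id=6 (Fantasy), parent=3, d 0.
Iteration 1: join on cat_id=3 -> Classical (id 3, parent=2, d 1).
Iteration 2: join on cat_id=2 -> Physics (id 2, parent=1, d 2).
Iteration 3: join on cat_id=1 -> SciFi (id 1, parent=NULL, d 3).
Iteration 4: parent is NULL; no match; recursion stops.

Classical, Fantasy, Physics, SciFi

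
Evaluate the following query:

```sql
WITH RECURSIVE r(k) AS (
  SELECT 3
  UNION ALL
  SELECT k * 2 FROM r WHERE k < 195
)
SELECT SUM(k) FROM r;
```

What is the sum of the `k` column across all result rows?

765

Base: k=3.
Iteration 1: 3 < 195 holds -> k = 3 * 2 = 6.
Iteration 2: 6 < 195 holds -> k = 6 * 2 = 12.
Iteration 3: 12 < 195 holds -> k = 12 * 2 = 24.
Iteration 4: 24 < 195 holds -> k = 24 * 2 = 48.
Iteration 5: 48 < 195 holds -> k = 48 * 2 = 96.
Iteration 6: 96 < 195 holds -> k = 96 * 2 = 192.
Iteration 7: 192 < 195 holds -> k = 192 * 2 = 384.
Iteration 8: 384 < 195 fails; recursion stops.
SUM(k) = 3 + 6 + 12 + 24 + 48 + 96 + 192 + 384 = 765.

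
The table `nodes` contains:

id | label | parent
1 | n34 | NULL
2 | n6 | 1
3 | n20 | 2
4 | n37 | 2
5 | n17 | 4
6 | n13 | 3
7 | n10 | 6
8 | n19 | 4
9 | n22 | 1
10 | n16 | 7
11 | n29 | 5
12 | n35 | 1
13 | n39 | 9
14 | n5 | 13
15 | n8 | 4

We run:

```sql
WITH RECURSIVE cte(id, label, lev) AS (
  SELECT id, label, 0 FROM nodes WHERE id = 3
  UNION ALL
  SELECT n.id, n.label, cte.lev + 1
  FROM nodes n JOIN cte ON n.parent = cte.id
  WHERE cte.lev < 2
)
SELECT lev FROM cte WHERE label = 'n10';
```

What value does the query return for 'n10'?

2

Base: id=3 (n20) at lev 0.
Iteration 1: rows with parent in {3} -> n13 (id 6, lev 1).
Iteration 2: rows with parent in {6} -> n10 (id 7, lev 2).
Iteration 3: lev < 2 fails for all current rows; recursion stops.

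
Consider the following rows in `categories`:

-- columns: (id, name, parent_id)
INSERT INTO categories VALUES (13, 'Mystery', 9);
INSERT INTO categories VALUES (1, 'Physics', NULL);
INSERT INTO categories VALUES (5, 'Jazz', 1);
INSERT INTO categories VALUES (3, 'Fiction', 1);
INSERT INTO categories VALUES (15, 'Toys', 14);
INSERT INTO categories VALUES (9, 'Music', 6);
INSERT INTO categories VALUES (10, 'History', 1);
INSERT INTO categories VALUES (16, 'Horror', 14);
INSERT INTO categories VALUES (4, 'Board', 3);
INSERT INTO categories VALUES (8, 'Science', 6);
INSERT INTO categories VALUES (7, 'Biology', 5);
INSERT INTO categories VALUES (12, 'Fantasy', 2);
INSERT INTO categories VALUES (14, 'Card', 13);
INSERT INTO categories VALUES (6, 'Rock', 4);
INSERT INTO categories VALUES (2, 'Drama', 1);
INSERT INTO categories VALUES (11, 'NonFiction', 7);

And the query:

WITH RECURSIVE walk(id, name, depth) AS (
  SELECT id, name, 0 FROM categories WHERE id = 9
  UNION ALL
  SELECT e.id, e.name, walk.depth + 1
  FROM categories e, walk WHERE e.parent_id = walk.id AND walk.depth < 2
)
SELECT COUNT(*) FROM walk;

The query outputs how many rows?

Base: id=9 (Music) at depth 0.
Iteration 1: rows with parent_id in {9} -> Mystery (id 13, depth 1).
Iteration 2: rows with parent_id in {13} -> Card (id 14, depth 2).
Iteration 3: depth < 2 fails for all current rows; recursion stops.
Total rows emitted: 3.

3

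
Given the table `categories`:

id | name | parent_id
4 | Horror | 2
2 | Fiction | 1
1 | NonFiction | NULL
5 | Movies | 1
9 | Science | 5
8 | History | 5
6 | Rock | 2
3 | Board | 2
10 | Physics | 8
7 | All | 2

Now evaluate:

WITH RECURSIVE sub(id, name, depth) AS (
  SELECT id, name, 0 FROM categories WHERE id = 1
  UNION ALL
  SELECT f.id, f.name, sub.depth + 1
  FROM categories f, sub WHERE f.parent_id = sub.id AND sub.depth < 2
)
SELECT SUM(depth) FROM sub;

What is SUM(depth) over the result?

14

Base: id=1 (NonFiction) at depth 0.
Iteration 1: rows with parent_id in {1} -> Fiction (id 2, depth 1), Movies (id 5, depth 1).
Iteration 2: rows with parent_id in {2,5} -> Board (id 3, depth 2), Horror (id 4, depth 2), Rock (id 6, depth 2), All (id 7, depth 2), History (id 8, depth 2), Science (id 9, depth 2).
Iteration 3: depth < 2 fails for all current rows; recursion stops.
SUM(depth) = 0 + 1 + 1 + 2 + 2 + 2 + 2 + 2 + 2 = 14.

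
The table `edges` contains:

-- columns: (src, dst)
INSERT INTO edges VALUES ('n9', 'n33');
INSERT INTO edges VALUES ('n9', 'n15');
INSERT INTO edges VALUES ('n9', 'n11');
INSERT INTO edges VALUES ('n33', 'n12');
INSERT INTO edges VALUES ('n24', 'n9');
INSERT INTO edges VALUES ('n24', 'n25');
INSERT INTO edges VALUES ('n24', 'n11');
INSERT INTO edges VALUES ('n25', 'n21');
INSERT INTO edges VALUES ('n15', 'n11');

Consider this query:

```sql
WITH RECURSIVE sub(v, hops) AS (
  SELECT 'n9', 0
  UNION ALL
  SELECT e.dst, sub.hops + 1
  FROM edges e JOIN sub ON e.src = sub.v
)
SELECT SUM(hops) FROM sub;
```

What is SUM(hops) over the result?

Base: (n9, hops=0).
Iteration 1: edges from {n9} -> (n11, hops=1), (n15, hops=1), (n33, hops=1).
Iteration 2: edges from {n11,n15,n33} -> (n11, hops=2), (n12, hops=2).
Iteration 3: no outgoing edges from {n11,n12}; recursion stops.
SUM(hops) = 0 + 1 + 1 + 1 + 2 + 2 = 7.

7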